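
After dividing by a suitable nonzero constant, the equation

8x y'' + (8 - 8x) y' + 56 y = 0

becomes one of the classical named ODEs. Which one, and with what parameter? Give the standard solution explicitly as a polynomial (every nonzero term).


All three coefficients share the factor 8; dividing through by 8 gives  x y'' + (1 - x) y' + 7 y = 0.
This matches the Laguerre equation x y'' + (1 - x) y' + n y = 0 with n = 7; the polynomial solution is L_7(x).
With y = sum_k a_k x^k, matching x^k gives (k+1)k a_{k+1} + (k+1) a_{k+1} - k a_k + n a_k = 0, i.e. (k+1)^2 a_{k+1} = (k - n) a_k = (k - 7) a_k. The right side vanishes at k = 7, so the series terminates at degree 7.
Standard normalization L_n(0) = 1 gives a_0 = 1. Work upward with a_{k+1} = (k - 7) a_k / (k+1)^2:
  a_1 = (0 - 7)(1) / 1^2 = -7/1 = -7
  a_2 = (1 - 7)(-7) / 2^2 = 42/4 = 21/2
  a_3 = (2 - 7)(21/2) / 3^2 = (-105/2)/9 = -35/6
  a_4 = (3 - 7)(-35/6) / 4^2 = (70/3)/16 = 35/24
  a_5 = (4 - 7)(35/24) / 5^2 = (-35/8)/25 = -7/40
  a_6 = (5 - 7)(-7/40) / 6^2 = (7/20)/36 = 7/720
  a_7 = (6 - 7)(7/720) / 7^2 = (-7/720)/49 = -1/5040
Hence L_7(x) = -x^7/5040 + 7 x^6/720 - 7 x^5/40 + 35 x^4/24 - 35 x^3/6 + 21 x^2/2 - 7 x + 1.

L_7(x); series = -x^7/5040 + 7 x^6/720 - 7 x^5/40 + 35 x^4/24 - 35 x^3/6 + 21 x^2/2 - 7 x + 1


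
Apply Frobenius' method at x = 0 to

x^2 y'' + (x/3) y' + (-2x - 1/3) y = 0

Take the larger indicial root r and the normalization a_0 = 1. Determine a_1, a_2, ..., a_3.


Write in Frobenius form y'' + (p(x)/x) y' + (q(x)/x^2) y = 0:
  p(x) = 1/3,  q(x) = -2x - 1/3.
Indicial equation: r(r-1) + (1/3) r + (-1/3) = 0 -> roots r_1 = 1, r_2 = -1/3.
Take r = r_1 = 1. Let y(x) = x^r sum_{n>=0} a_n x^n with a_0 = 1.
Substitute y = x^r sum a_n x^n and match x^{r+n}. The recurrence is
  D(n) a_n - 2 a_{n-1} = 0,  where D(n) = (r+n)(r+n-1) + (1/3)(r+n) + (-1/3).
  a_n = 2 / D(n) * a_{n-1}.
Since the indicial polynomial factors as (r - r_1)(r - r_2), D(n) = (r_1 + n - r_1)(r_1 + n - r_2) = n(n + 4/3).
Evaluating step by step (a_0 = 1):
  n = 1: D(1) = 1(1 + 4/3) = 7/3; numerator = 2(1) = 2; a_1 = (2)/(7/3) = 6/7
  n = 2: D(2) = 2(2 + 4/3) = 20/3; numerator = 2(6/7) = 12/7; a_2 = (12/7)/(20/3) = 9/35
  n = 3: D(3) = 3(3 + 4/3) = 13; numerator = 2(9/35) = 18/35; a_3 = (18/35)/(13) = 18/455

r = 1; a_0 = 1; a_1 = 6/7; a_2 = 9/35; a_3 = 18/455


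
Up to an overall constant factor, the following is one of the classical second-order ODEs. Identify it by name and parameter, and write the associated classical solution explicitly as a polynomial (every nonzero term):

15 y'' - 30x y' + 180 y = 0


All three coefficients share the factor 15; dividing through by 15 gives  y'' - 2x y' + 12 y = 0.
This matches the Hermite equation y'' - 2x y' + 2n y = 0 with 2n = 12, so n = 6; the polynomial solution is H_6(x).
With y = sum_k a_k x^k, matching x^k gives (k+2)(k+1) a_{k+2} = 2(k - n) a_k = 2(k - 6) a_k. The right side vanishes at k = 6, so the series with the parity of 6 terminates at degree 6.
Standard normalization: leading coefficient of H_n is 2^n, so a_6 = 2^6 = 64. Work downward with a_k = (k+1)(k+2) a_{k+2} / (2(k - n)):
  a_4 = (5)(6)(64) / (2(4 - 6)) = 1920/(-4) = -480
  a_2 = (3)(4)(-480) / (2(2 - 6)) = -5760/(-8) = 720
  a_0 = (1)(2)(720) / (2(0 - 6)) = 1440/(-12) = -120
Hence H_6(x) = 64 x^6 - 480 x^4 + 720 x^2 - 120.

H_6(x); series = 64 x^6 - 480 x^4 + 720 x^2 - 120


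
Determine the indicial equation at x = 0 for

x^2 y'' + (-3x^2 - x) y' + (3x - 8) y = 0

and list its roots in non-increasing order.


Divide by x^2 to reach normal form y'' + P_1(x) y' + P_2(x) y = 0 with P_1(x) = -3 - 1/x and P_2(x) = 3/x - 8/x^2.
x = 0 is a singular point because the y'-coefficient -3 - 1/x has a pole at x = 0 and the y-coefficient 3/x - 8/x^2 has a pole at x = 0.
It is a regular singular point because x P_1(x) = p(x) = -3x - 1 and x^2 P_2(x) = q(x) = 3x - 8 are polynomials, hence analytic at x = 0.
p(0) = -1,  q(0) = -8.
Indicial equation: r(r-1) + p(0) r + q(0) = 0, i.e. r^2 + (p(0) - 1) r + q(0) = 0, i.e. r^2 - 2 r - 8 = 0.
Discriminant: (-2)^2 - 4(-8) = 36, so r = (2 ± 6)/2.
Solving: r_1 = 4, r_2 = -2.

indicial: r^2 - 2 r - 8 = 0; roots r_1 = 4, r_2 = -2


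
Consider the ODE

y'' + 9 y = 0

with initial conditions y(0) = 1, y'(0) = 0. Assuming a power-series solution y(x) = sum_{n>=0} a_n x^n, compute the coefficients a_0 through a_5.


Ansatz: y(x) = sum_{n>=0} a_n x^n, so y'(x) = sum_{n>=1} n a_n x^(n-1) and y''(x) = sum_{n>=2} n(n-1) a_n x^(n-2).
Substitute into P(x) y'' + Q(x) y' + R(x) y = 0 with P(x) = 1, Q(x) = 0, R(x) = 9, and match powers of x.
Initial conditions: a_0 = 1, a_1 = 0.
Setting the coefficient of each power of x to zero and solving order by order (substituting the coefficients already found):
  x^0: 2 a_2 + 9 a_0 = 0  ->  2 a_2 = -9 a_0 = -9  ->  a_2 = -9/2
  x^1: 6 a_3 + 9 a_1 = 0  ->  6 a_3 = -9 a_1 = 0  ->  a_3 = 0
  x^2: 12 a_4 + 9 a_2 = 0  ->  12 a_4 = -9 a_2 = 81/2  ->  a_4 = 27/8
  x^3: 20 a_5 + 9 a_3 = 0  ->  20 a_5 = -9 a_3 = 0  ->  a_5 = 0
Truncated series: y(x) = 1 - (9/2) x^2 + (27/8) x^4 + O(x^6).

a_0 = 1; a_1 = 0; a_2 = -9/2; a_3 = 0; a_4 = 27/8; a_5 = 0


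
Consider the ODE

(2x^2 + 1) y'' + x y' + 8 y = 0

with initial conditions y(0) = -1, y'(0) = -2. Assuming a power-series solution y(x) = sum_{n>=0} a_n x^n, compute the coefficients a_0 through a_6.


Ansatz: y(x) = sum_{n>=0} a_n x^n, so y'(x) = sum_{n>=1} n a_n x^(n-1) and y''(x) = sum_{n>=2} n(n-1) a_n x^(n-2).
Substitute into P(x) y'' + Q(x) y' + R(x) y = 0 with P(x) = 2x^2 + 1, Q(x) = x, R(x) = 8, and match powers of x.
Initial conditions: a_0 = -1, a_1 = -2.
Setting the coefficient of each power of x to zero and solving order by order (substituting the coefficients already found):
  x^0: 2 a_2 + 8 a_0 = 0  ->  2 a_2 = -8 a_0 = 8  ->  a_2 = 4
  x^1: 6 a_3 + 9 a_1 = 0  ->  6 a_3 = -9 a_1 = 18  ->  a_3 = 3
  x^2: 12 a_4 + 14 a_2 = 0  ->  12 a_4 = -14 a_2 = -56  ->  a_4 = -14/3
  x^3: 20 a_5 + 23 a_3 = 0  ->  20 a_5 = -23 a_3 = -69  ->  a_5 = -69/20
  x^4: 30 a_6 + 36 a_4 = 0  ->  30 a_6 = -36 a_4 = 168  ->  a_6 = 28/5
Truncated series: y(x) = -1 - 2 x + 4 x^2 + 3 x^3 - (14/3) x^4 - (69/20) x^5 + (28/5) x^6 + O(x^7).

a_0 = -1; a_1 = -2; a_2 = 4; a_3 = 3; a_4 = -14/3; a_5 = -69/20; a_6 = 28/5


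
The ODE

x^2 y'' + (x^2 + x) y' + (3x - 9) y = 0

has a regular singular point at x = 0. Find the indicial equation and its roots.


Divide by x^2 to reach normal form y'' + P_1(x) y' + P_2(x) y = 0 with P_1(x) = 1 + 1/x and P_2(x) = 3/x - 9/x^2.
x = 0 is a singular point because the y'-coefficient 1 + 1/x has a pole at x = 0 and the y-coefficient 3/x - 9/x^2 has a pole at x = 0.
It is a regular singular point because x P_1(x) = p(x) = x + 1 and x^2 P_2(x) = q(x) = 3x - 9 are polynomials, hence analytic at x = 0.
p(0) = 1,  q(0) = -9.
Indicial equation: r(r-1) + p(0) r + q(0) = 0, i.e. r^2 + (p(0) - 1) r + q(0) = 0, i.e. r^2 - 9 = 0.
Discriminant: (0)^2 - 4(-9) = 36, so r = (0 ± 6)/2.
Solving: r_1 = 3, r_2 = -3.

indicial: r^2 - 9 = 0; roots r_1 = 3, r_2 = -3


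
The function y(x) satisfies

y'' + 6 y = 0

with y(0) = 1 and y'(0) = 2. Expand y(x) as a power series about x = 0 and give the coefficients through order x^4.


Ansatz: y(x) = sum_{n>=0} a_n x^n, so y'(x) = sum_{n>=1} n a_n x^(n-1) and y''(x) = sum_{n>=2} n(n-1) a_n x^(n-2).
Substitute into P(x) y'' + Q(x) y' + R(x) y = 0 with P(x) = 1, Q(x) = 0, R(x) = 6, and match powers of x.
Initial conditions: a_0 = 1, a_1 = 2.
Setting the coefficient of each power of x to zero and solving order by order (substituting the coefficients already found):
  x^0: 2 a_2 + 6 a_0 = 0  ->  2 a_2 = -6 a_0 = -6  ->  a_2 = -3
  x^1: 6 a_3 + 6 a_1 = 0  ->  6 a_3 = -6 a_1 = -12  ->  a_3 = -2
  x^2: 12 a_4 + 6 a_2 = 0  ->  12 a_4 = -6 a_2 = 18  ->  a_4 = 3/2
Truncated series: y(x) = 1 + 2 x - 3 x^2 - 2 x^3 + (3/2) x^4 + O(x^5).

a_0 = 1; a_1 = 2; a_2 = -3; a_3 = -2; a_4 = 3/2


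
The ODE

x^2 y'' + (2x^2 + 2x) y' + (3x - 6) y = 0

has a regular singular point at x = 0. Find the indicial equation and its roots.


Divide by x^2 to reach normal form y'' + P_1(x) y' + P_2(x) y = 0 with P_1(x) = 2 + 2/x and P_2(x) = 3/x - 6/x^2.
x = 0 is a singular point because the y'-coefficient 2 + 2/x has a pole at x = 0 and the y-coefficient 3/x - 6/x^2 has a pole at x = 0.
It is a regular singular point because x P_1(x) = p(x) = 2x + 2 and x^2 P_2(x) = q(x) = 3x - 6 are polynomials, hence analytic at x = 0.
p(0) = 2,  q(0) = -6.
Indicial equation: r(r-1) + p(0) r + q(0) = 0, i.e. r^2 + (p(0) - 1) r + q(0) = 0, i.e. r^2 + 1 r - 6 = 0.
Discriminant: (1)^2 - 4(-6) = 25, so r = (-1 ± 5)/2.
Solving: r_1 = 2, r_2 = -3.

indicial: r^2 + 1 r - 6 = 0; roots r_1 = 2, r_2 = -3


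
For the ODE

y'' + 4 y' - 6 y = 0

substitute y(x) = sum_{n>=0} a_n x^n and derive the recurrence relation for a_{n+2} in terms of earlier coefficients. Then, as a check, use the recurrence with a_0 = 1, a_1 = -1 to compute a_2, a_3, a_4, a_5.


Substitute y = sum_n a_n x^n.
y''(x) has coefficient (n+2)(n+1) a_{n+2} at x^n;
4 y'(x) has coefficient 4 (n+1) a_{n+1} at x^n;
-6 y(x) has coefficient -6 a_n at x^n.
Matching x^n: (n+2)(n+1) a_{n+2} + 4 (n+1) a_{n+1} - 6 a_n = 0.
Thus a_{n+2} = [-4 (n+1) a_{n+1} + 6 a_n] / ((n+1)(n+2)).

Check with a_0 = 1, a_1 = -1 (apply the recurrence for n = 0, 1, 2, 3): a_0 = 1, a_1 = -1, a_2 = 5, a_3 = -23/3, a_4 = 61/6, a_5 = -313/30.

a_(n+2) = [-4 (n+1) a_(n+1) + 6 a_n] / ((n+1)(n+2)); check: a_0 = 1, a_1 = -1, a_2 = 5, a_3 = -23/3, a_4 = 61/6, a_5 = -313/30


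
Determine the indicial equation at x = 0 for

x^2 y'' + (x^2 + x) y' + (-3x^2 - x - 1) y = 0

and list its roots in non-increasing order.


Divide by x^2 to reach normal form y'' + P_1(x) y' + P_2(x) y = 0 with P_1(x) = 1 + 1/x and P_2(x) = -3 - 1/x - 1/x^2.
x = 0 is a singular point because the y'-coefficient 1 + 1/x has a pole at x = 0 and the y-coefficient -3 - 1/x - 1/x^2 has a pole at x = 0.
It is a regular singular point because x P_1(x) = p(x) = x + 1 and x^2 P_2(x) = q(x) = -3x^2 - x - 1 are polynomials, hence analytic at x = 0.
p(0) = 1,  q(0) = -1.
Indicial equation: r(r-1) + p(0) r + q(0) = 0, i.e. r^2 + (p(0) - 1) r + q(0) = 0, i.e. r^2 - 1 = 0.
Discriminant: (0)^2 - 4(-1) = 4, so r = (0 ± 2)/2.
Solving: r_1 = 1, r_2 = -1.

indicial: r^2 - 1 = 0; roots r_1 = 1, r_2 = -1


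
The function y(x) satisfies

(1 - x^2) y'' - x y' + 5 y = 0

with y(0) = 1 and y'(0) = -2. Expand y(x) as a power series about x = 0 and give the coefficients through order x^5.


Ansatz: y(x) = sum_{n>=0} a_n x^n, so y'(x) = sum_{n>=1} n a_n x^(n-1) and y''(x) = sum_{n>=2} n(n-1) a_n x^(n-2).
Substitute into P(x) y'' + Q(x) y' + R(x) y = 0 with P(x) = 1 - x^2, Q(x) = -x, R(x) = 5, and match powers of x.
Initial conditions: a_0 = 1, a_1 = -2.
Setting the coefficient of each power of x to zero and solving order by order (substituting the coefficients already found):
  x^0: 2 a_2 + 5 a_0 = 0  ->  2 a_2 = -5 a_0 = -5  ->  a_2 = -5/2
  x^1: 6 a_3 + 4 a_1 = 0  ->  6 a_3 = -4 a_1 = 8  ->  a_3 = 4/3
  x^2: 12 a_4 + a_2 = 0  ->  12 a_4 = -a_2 = 5/2  ->  a_4 = 5/24
  x^3: 20 a_5 - 4 a_3 = 0  ->  20 a_5 = 4 a_3 = 16/3  ->  a_5 = 4/15
Truncated series: y(x) = 1 - 2 x - (5/2) x^2 + (4/3) x^3 + (5/24) x^4 + (4/15) x^5 + O(x^6).

a_0 = 1; a_1 = -2; a_2 = -5/2; a_3 = 4/3; a_4 = 5/24; a_5 = 4/15


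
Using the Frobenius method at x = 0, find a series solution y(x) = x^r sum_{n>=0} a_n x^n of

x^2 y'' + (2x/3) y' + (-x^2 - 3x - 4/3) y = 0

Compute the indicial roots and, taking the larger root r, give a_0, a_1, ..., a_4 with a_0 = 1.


Write in Frobenius form y'' + (p(x)/x) y' + (q(x)/x^2) y = 0:
  p(x) = 2/3,  q(x) = -x^2 - 3x - 4/3.
Indicial equation: r(r-1) + (2/3) r + (-4/3) = 0 -> roots r_1 = 4/3, r_2 = -1.
Take r = r_1 = 4/3. Let y(x) = x^r sum_{n>=0} a_n x^n with a_0 = 1.
Substitute y = x^r sum a_n x^n and match x^{r+n}. The recurrence is
  D(n) a_n - 3 a_{n-1} - 1 a_{n-2} = 0,  where D(n) = (r+n)(r+n-1) + (2/3)(r+n) + (-4/3).
  a_n = [3 a_{n-1} + 1 a_{n-2}] / D(n).
Since the indicial polynomial factors as (r - r_1)(r - r_2), D(n) = (r_1 + n - r_1)(r_1 + n - r_2) = n(n + 7/3).
Evaluating step by step (a_0 = 1):
  n = 1: D(1) = 1(1 + 7/3) = 10/3; numerator = 3(1) = 3; a_1 = (3)/(10/3) = 9/10
  n = 2: D(2) = 2(2 + 7/3) = 26/3; numerator = 3(9/10) + 1(1) = 37/10; a_2 = (37/10)/(26/3) = 111/260
  n = 3: D(3) = 3(3 + 7/3) = 16; numerator = 3(111/260) + 1(9/10) = 567/260; a_3 = (567/260)/(16) = 567/4160
  n = 4: D(4) = 4(4 + 7/3) = 76/3; numerator = 3(567/4160) + 1(111/260) = 3477/4160; a_4 = (3477/4160)/(76/3) = 549/16640

r = 4/3; a_0 = 1; a_1 = 9/10; a_2 = 111/260; a_3 = 567/4160; a_4 = 549/16640


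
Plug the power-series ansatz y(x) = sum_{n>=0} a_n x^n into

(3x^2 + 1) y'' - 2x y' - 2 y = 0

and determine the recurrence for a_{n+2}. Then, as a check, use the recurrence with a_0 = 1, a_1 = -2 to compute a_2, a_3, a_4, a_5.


Substitute y = sum_n a_n x^n.
(1 + 3 x^2) y'' contributes (n+2)(n+1) a_{n+2} + 3 n(n-1) a_n at x^n.
-2 x y'(x) contributes -2 n a_n at x^n.
-2 y(x) contributes -2 a_n at x^n.
Matching x^n: (n+2)(n+1) a_{n+2} + (3 n(n-1) - 2 n - 2) a_n = 0.
Thus a_{n+2} = (-3 n(n-1) + 2 n + 2) / ((n+1)(n+2)) * a_n.

Check with a_0 = 1, a_1 = -2 (apply the recurrence for n = 0, 1, 2, 3): a_0 = 1, a_1 = -2, a_2 = 1, a_3 = -4/3, a_4 = 0, a_5 = 2/3.

a_(n+2) = (-3 n(n-1) + 2 n + 2) / ((n+1)(n+2)) * a_n; check: a_0 = 1, a_1 = -2, a_2 = 1, a_3 = -4/3, a_4 = 0, a_5 = 2/3


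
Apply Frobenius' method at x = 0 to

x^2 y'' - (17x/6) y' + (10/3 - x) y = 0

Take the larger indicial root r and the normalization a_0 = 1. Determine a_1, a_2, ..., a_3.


Write in Frobenius form y'' + (p(x)/x) y' + (q(x)/x^2) y = 0:
  p(x) = -17/6,  q(x) = 10/3 - x.
Indicial equation: r(r-1) + (-17/6) r + (10/3) = 0 -> roots r_1 = 5/2, r_2 = 4/3.
Take r = r_1 = 5/2. Let y(x) = x^r sum_{n>=0} a_n x^n with a_0 = 1.
Substitute y = x^r sum a_n x^n and match x^{r+n}. The recurrence is
  D(n) a_n - 1 a_{n-1} = 0,  where D(n) = (r+n)(r+n-1) + (-17/6)(r+n) + (10/3).
  a_n = 1 / D(n) * a_{n-1}.
Since the indicial polynomial factors as (r - r_1)(r - r_2), D(n) = (r_1 + n - r_1)(r_1 + n - r_2) = n(n + 7/6).
Evaluating step by step (a_0 = 1):
  n = 1: D(1) = 1(1 + 7/6) = 13/6; numerator = 1(1) = 1; a_1 = (1)/(13/6) = 6/13
  n = 2: D(2) = 2(2 + 7/6) = 19/3; numerator = 1(6/13) = 6/13; a_2 = (6/13)/(19/3) = 18/247
  n = 3: D(3) = 3(3 + 7/6) = 25/2; numerator = 1(18/247) = 18/247; a_3 = (18/247)/(25/2) = 36/6175

r = 5/2; a_0 = 1; a_1 = 6/13; a_2 = 18/247; a_3 = 36/6175


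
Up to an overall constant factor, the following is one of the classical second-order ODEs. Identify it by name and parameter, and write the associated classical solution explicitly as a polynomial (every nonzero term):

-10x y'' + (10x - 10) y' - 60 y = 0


All three coefficients share the factor -10; dividing through by -10 gives  x y'' + (1 - x) y' + 6 y = 0.
This matches the Laguerre equation x y'' + (1 - x) y' + n y = 0 with n = 6; the polynomial solution is L_6(x).
With y = sum_k a_k x^k, matching x^k gives (k+1)k a_{k+1} + (k+1) a_{k+1} - k a_k + n a_k = 0, i.e. (k+1)^2 a_{k+1} = (k - n) a_k = (k - 6) a_k. The right side vanishes at k = 6, so the series terminates at degree 6.
Standard normalization L_n(0) = 1 gives a_0 = 1. Work upward with a_{k+1} = (k - 6) a_k / (k+1)^2:
  a_1 = (0 - 6)(1) / 1^2 = -6/1 = -6
  a_2 = (1 - 6)(-6) / 2^2 = 30/4 = 15/2
  a_3 = (2 - 6)(15/2) / 3^2 = -30/9 = -10/3
  a_4 = (3 - 6)(-10/3) / 4^2 = 10/16 = 5/8
  a_5 = (4 - 6)(5/8) / 5^2 = (-5/4)/25 = -1/20
  a_6 = (5 - 6)(-1/20) / 6^2 = (1/20)/36 = 1/720
Hence L_6(x) = x^6/720 - x^5/20 + 5 x^4/8 - 10 x^3/3 + 15 x^2/2 - 6 x + 1.

L_6(x); series = x^6/720 - x^5/20 + 5 x^4/8 - 10 x^3/3 + 15 x^2/2 - 6 x + 1


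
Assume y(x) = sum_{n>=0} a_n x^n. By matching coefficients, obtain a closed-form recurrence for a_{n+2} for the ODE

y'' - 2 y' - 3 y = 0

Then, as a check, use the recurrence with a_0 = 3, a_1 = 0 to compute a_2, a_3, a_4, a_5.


Substitute y = sum_n a_n x^n.
y''(x) has coefficient (n+2)(n+1) a_{n+2} at x^n;
-2 y'(x) has coefficient -2 (n+1) a_{n+1} at x^n;
-3 y(x) has coefficient -3 a_n at x^n.
Matching x^n: (n+2)(n+1) a_{n+2} - 2 (n+1) a_{n+1} - 3 a_n = 0.
Thus a_{n+2} = [2 (n+1) a_{n+1} + 3 a_n] / ((n+1)(n+2)).

Check with a_0 = 3, a_1 = 0 (apply the recurrence for n = 0, 1, 2, 3): a_0 = 3, a_1 = 0, a_2 = 9/2, a_3 = 3, a_4 = 21/8, a_5 = 3/2.

a_(n+2) = [2 (n+1) a_(n+1) + 3 a_n] / ((n+1)(n+2)); check: a_0 = 3, a_1 = 0, a_2 = 9/2, a_3 = 3, a_4 = 21/8, a_5 = 3/2


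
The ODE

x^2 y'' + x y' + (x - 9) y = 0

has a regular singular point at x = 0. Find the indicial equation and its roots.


Divide by x^2 to reach normal form y'' + P_1(x) y' + P_2(x) y = 0 with P_1(x) = 1/x and P_2(x) = 1/x - 9/x^2.
x = 0 is a singular point because the y'-coefficient 1/x has a pole at x = 0 and the y-coefficient 1/x - 9/x^2 has a pole at x = 0.
It is a regular singular point because x P_1(x) = p(x) = 1 and x^2 P_2(x) = q(x) = x - 9 are polynomials, hence analytic at x = 0.
p(0) = 1,  q(0) = -9.
Indicial equation: r(r-1) + p(0) r + q(0) = 0, i.e. r^2 + (p(0) - 1) r + q(0) = 0, i.e. r^2 - 9 = 0.
Discriminant: (0)^2 - 4(-9) = 36, so r = (0 ± 6)/2.
Solving: r_1 = 3, r_2 = -3.

indicial: r^2 - 9 = 0; roots r_1 = 3, r_2 = -3


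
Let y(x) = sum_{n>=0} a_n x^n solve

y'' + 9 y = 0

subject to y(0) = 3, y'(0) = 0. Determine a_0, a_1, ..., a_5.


Ansatz: y(x) = sum_{n>=0} a_n x^n, so y'(x) = sum_{n>=1} n a_n x^(n-1) and y''(x) = sum_{n>=2} n(n-1) a_n x^(n-2).
Substitute into P(x) y'' + Q(x) y' + R(x) y = 0 with P(x) = 1, Q(x) = 0, R(x) = 9, and match powers of x.
Initial conditions: a_0 = 3, a_1 = 0.
Setting the coefficient of each power of x to zero and solving order by order (substituting the coefficients already found):
  x^0: 2 a_2 + 9 a_0 = 0  ->  2 a_2 = -9 a_0 = -27  ->  a_2 = -27/2
  x^1: 6 a_3 + 9 a_1 = 0  ->  6 a_3 = -9 a_1 = 0  ->  a_3 = 0
  x^2: 12 a_4 + 9 a_2 = 0  ->  12 a_4 = -9 a_2 = 243/2  ->  a_4 = 81/8
  x^3: 20 a_5 + 9 a_3 = 0  ->  20 a_5 = -9 a_3 = 0  ->  a_5 = 0
Truncated series: y(x) = 3 - (27/2) x^2 + (81/8) x^4 + O(x^6).

a_0 = 3; a_1 = 0; a_2 = -27/2; a_3 = 0; a_4 = 81/8; a_5 = 0


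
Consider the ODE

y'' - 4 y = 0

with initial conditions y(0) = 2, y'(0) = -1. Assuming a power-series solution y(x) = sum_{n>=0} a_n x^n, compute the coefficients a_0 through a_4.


Ansatz: y(x) = sum_{n>=0} a_n x^n, so y'(x) = sum_{n>=1} n a_n x^(n-1) and y''(x) = sum_{n>=2} n(n-1) a_n x^(n-2).
Substitute into P(x) y'' + Q(x) y' + R(x) y = 0 with P(x) = 1, Q(x) = 0, R(x) = -4, and match powers of x.
Initial conditions: a_0 = 2, a_1 = -1.
Setting the coefficient of each power of x to zero and solving order by order (substituting the coefficients already found):
  x^0: 2 a_2 - 4 a_0 = 0  ->  2 a_2 = 4 a_0 = 8  ->  a_2 = 4
  x^1: 6 a_3 - 4 a_1 = 0  ->  6 a_3 = 4 a_1 = -4  ->  a_3 = -2/3
  x^2: 12 a_4 - 4 a_2 = 0  ->  12 a_4 = 4 a_2 = 16  ->  a_4 = 4/3
Truncated series: y(x) = 2 - x + 4 x^2 - (2/3) x^3 + (4/3) x^4 + O(x^5).

a_0 = 2; a_1 = -1; a_2 = 4; a_3 = -2/3; a_4 = 4/3


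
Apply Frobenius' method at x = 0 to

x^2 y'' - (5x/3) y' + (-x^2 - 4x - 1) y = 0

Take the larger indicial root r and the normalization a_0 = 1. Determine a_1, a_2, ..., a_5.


Write in Frobenius form y'' + (p(x)/x) y' + (q(x)/x^2) y = 0:
  p(x) = -5/3,  q(x) = -x^2 - 4x - 1.
Indicial equation: r(r-1) + (-5/3) r + (-1) = 0 -> roots r_1 = 3, r_2 = -1/3.
Take r = r_1 = 3. Let y(x) = x^r sum_{n>=0} a_n x^n with a_0 = 1.
Substitute y = x^r sum a_n x^n and match x^{r+n}. The recurrence is
  D(n) a_n - 4 a_{n-1} - 1 a_{n-2} = 0,  where D(n) = (r+n)(r+n-1) + (-5/3)(r+n) + (-1).
  a_n = [4 a_{n-1} + 1 a_{n-2}] / D(n).
Since the indicial polynomial factors as (r - r_1)(r - r_2), D(n) = (r_1 + n - r_1)(r_1 + n - r_2) = n(n + 10/3).
Evaluating step by step (a_0 = 1):
  n = 1: D(1) = 1(1 + 10/3) = 13/3; numerator = 4(1) = 4; a_1 = (4)/(13/3) = 12/13
  n = 2: D(2) = 2(2 + 10/3) = 32/3; numerator = 4(12/13) + 1(1) = 61/13; a_2 = (61/13)/(32/3) = 183/416
  n = 3: D(3) = 3(3 + 10/3) = 19; numerator = 4(183/416) + 1(12/13) = 279/104; a_3 = (279/104)/(19) = 279/1976
  n = 4: D(4) = 4(4 + 10/3) = 88/3; numerator = 4(279/1976) + 1(183/416) = 7941/7904; a_4 = (7941/7904)/(88/3) = 23823/695552
  n = 5: D(5) = 5(5 + 10/3) = 125/3; numerator = 4(23823/695552) + 1(279/1976) = 48375/173888; a_5 = (48375/173888)/(125/3) = 1161/173888

r = 3; a_0 = 1; a_1 = 12/13; a_2 = 183/416; a_3 = 279/1976; a_4 = 23823/695552; a_5 = 1161/173888


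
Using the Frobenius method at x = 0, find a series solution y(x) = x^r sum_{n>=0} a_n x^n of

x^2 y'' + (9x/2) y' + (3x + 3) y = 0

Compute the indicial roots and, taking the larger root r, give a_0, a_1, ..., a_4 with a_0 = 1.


Write in Frobenius form y'' + (p(x)/x) y' + (q(x)/x^2) y = 0:
  p(x) = 9/2,  q(x) = 3x + 3.
Indicial equation: r(r-1) + (9/2) r + (3) = 0 -> roots r_1 = -3/2, r_2 = -2.
Take r = r_1 = -3/2. Let y(x) = x^r sum_{n>=0} a_n x^n with a_0 = 1.
Substitute y = x^r sum a_n x^n and match x^{r+n}. The recurrence is
  D(n) a_n + 3 a_{n-1} = 0,  where D(n) = (r+n)(r+n-1) + (9/2)(r+n) + (3).
  a_n = -3 / D(n) * a_{n-1}.
Since the indicial polynomial factors as (r - r_1)(r - r_2), D(n) = (r_1 + n - r_1)(r_1 + n - r_2) = n(n + 1/2).
Evaluating step by step (a_0 = 1):
  n = 1: D(1) = 1(1 + 1/2) = 3/2; numerator = -3(1) = -3; a_1 = (-3)/(3/2) = -2
  n = 2: D(2) = 2(2 + 1/2) = 5; numerator = -3(-2) = 6; a_2 = (6)/(5) = 6/5
  n = 3: D(3) = 3(3 + 1/2) = 21/2; numerator = -3(6/5) = -18/5; a_3 = (-18/5)/(21/2) = -12/35
  n = 4: D(4) = 4(4 + 1/2) = 18; numerator = -3(-12/35) = 36/35; a_4 = (36/35)/(18) = 2/35

r = -3/2; a_0 = 1; a_1 = -2; a_2 = 6/5; a_3 = -12/35; a_4 = 2/35


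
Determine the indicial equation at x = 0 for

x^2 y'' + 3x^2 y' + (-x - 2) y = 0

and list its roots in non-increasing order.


Divide by x^2 to reach normal form y'' + P_1(x) y' + P_2(x) y = 0 with P_1(x) = 3 and P_2(x) = -1/x - 2/x^2.
x = 0 is a singular point because the y-coefficient -1/x - 2/x^2 has a pole at x = 0.
It is a regular singular point because x P_1(x) = p(x) = 3x and x^2 P_2(x) = q(x) = -x - 2 are polynomials, hence analytic at x = 0.
p(0) = 0,  q(0) = -2.
Indicial equation: r(r-1) + p(0) r + q(0) = 0, i.e. r^2 + (p(0) - 1) r + q(0) = 0, i.e. r^2 - 1 r - 2 = 0.
Discriminant: (-1)^2 - 4(-2) = 9, so r = (1 ± 3)/2.
Solving: r_1 = 2, r_2 = -1.

indicial: r^2 - 1 r - 2 = 0; roots r_1 = 2, r_2 = -1


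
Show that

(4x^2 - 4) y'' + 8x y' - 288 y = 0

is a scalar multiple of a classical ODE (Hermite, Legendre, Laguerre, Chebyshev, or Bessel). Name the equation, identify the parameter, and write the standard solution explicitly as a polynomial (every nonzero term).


All three coefficients share the factor -4; dividing through by -4 gives  (1 - x^2) y'' - 2x y' + 72 y = 0.
This matches the Legendre equation (1 - x^2) y'' - 2x y' + n(n+1) y = 0 (note the -2x y' term) with n(n+1) = 72, so n = 8; the polynomial solution is P_8(x).
With y = sum_k a_k x^k, matching x^k gives (k+2)(k+1) a_{k+2} = [k(k+1) - n(n+1)] a_k = (k - 8)(k + 9) a_k. The right side vanishes at k = 8, so the series with the parity of 8 terminates at degree 8.
Standard normalization (P_n(1) = 1): leading coefficient (2n)!/(2^n (n!)^2) = 20922789888000/(256*1625702400) = 6435/128, so a_8 = 6435/128. Work downward with a_k = (k+1)(k+2) a_{k+2} / ((k - 8)(k + 9)):
  a_6 = (7)(8)(6435/128) / ((6 - 8)(6 + 9)) = (45045/16)/(-30) = -3003/32
  a_4 = (5)(6)(-3003/32) / ((4 - 8)(4 + 9)) = (-45045/16)/(-52) = 3465/64
  a_2 = (3)(4)(3465/64) / ((2 - 8)(2 + 9)) = (10395/16)/(-66) = -315/32
  a_0 = (1)(2)(-315/32) / ((0 - 8)(0 + 9)) = (-315/16)/(-72) = 35/128
Hence P_8(x) = 6435 x^8/128 - 3003 x^6/32 + 3465 x^4/64 - 315 x^2/32 + 35/128.

P_8(x); series = 6435 x^8/128 - 3003 x^6/32 + 3465 x^4/64 - 315 x^2/32 + 35/128


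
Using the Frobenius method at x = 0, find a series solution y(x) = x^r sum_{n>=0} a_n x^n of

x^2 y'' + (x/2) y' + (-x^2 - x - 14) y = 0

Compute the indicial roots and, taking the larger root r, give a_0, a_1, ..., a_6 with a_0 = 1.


Write in Frobenius form y'' + (p(x)/x) y' + (q(x)/x^2) y = 0:
  p(x) = 1/2,  q(x) = -x^2 - x - 14.
Indicial equation: r(r-1) + (1/2) r + (-14) = 0 -> roots r_1 = 4, r_2 = -7/2.
Take r = r_1 = 4. Let y(x) = x^r sum_{n>=0} a_n x^n with a_0 = 1.
Substitute y = x^r sum a_n x^n and match x^{r+n}. The recurrence is
  D(n) a_n - 1 a_{n-1} - 1 a_{n-2} = 0,  where D(n) = (r+n)(r+n-1) + (1/2)(r+n) + (-14).
  a_n = [1 a_{n-1} + 1 a_{n-2}] / D(n).
Since the indicial polynomial factors as (r - r_1)(r - r_2), D(n) = (r_1 + n - r_1)(r_1 + n - r_2) = n(n + 15/2).
Evaluating step by step (a_0 = 1):
  n = 1: D(1) = 1(1 + 15/2) = 17/2; numerator = 1(1) = 1; a_1 = (1)/(17/2) = 2/17
  n = 2: D(2) = 2(2 + 15/2) = 19; numerator = 1(2/17) + 1(1) = 19/17; a_2 = (19/17)/(19) = 1/17
  n = 3: D(3) = 3(3 + 15/2) = 63/2; numerator = 1(1/17) + 1(2/17) = 3/17; a_3 = (3/17)/(63/2) = 2/357
  n = 4: D(4) = 4(4 + 15/2) = 46; numerator = 1(2/357) + 1(1/17) = 23/357; a_4 = (23/357)/(46) = 1/714
  n = 5: D(5) = 5(5 + 15/2) = 125/2; numerator = 1(1/714) + 1(2/357) = 5/714; a_5 = (5/714)/(125/2) = 1/8925
  n = 6: D(6) = 6(6 + 15/2) = 81; numerator = 1(1/8925) + 1(1/714) = 9/5950; a_6 = (9/5950)/(81) = 1/53550

r = 4; a_0 = 1; a_1 = 2/17; a_2 = 1/17; a_3 = 2/357; a_4 = 1/714; a_5 = 1/8925; a_6 = 1/53550


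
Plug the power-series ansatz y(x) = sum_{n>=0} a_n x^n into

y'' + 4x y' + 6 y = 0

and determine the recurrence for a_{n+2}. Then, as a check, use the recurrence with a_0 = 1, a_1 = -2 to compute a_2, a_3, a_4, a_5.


Substitute y = sum_n a_n x^n.
y''(x) has coefficient (n+2)(n+1) a_{n+2} at x^n;
4 x y'(x) has coefficient 4 n a_n at x^n (shift);
6 y(x) has coefficient 6 a_n at x^n.
Matching x^n: (n+2)(n+1) a_{n+2} + (4n + 6) a_n = 0.
Thus a_{n+2} = (-4n - 6) / ((n+1)(n+2)) * a_n.

Check with a_0 = 1, a_1 = -2 (apply the recurrence for n = 0, 1, 2, 3): a_0 = 1, a_1 = -2, a_2 = -3, a_3 = 10/3, a_4 = 7/2, a_5 = -3.

a_(n+2) = (-4n - 6) / ((n+1)(n+2)) * a_n; check: a_0 = 1, a_1 = -2, a_2 = -3, a_3 = 10/3, a_4 = 7/2, a_5 = -3


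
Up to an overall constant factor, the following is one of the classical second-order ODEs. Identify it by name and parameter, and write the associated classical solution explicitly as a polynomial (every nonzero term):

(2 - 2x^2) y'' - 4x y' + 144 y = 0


All three coefficients share the factor 2; dividing through by 2 gives  (1 - x^2) y'' - 2x y' + 72 y = 0.
This matches the Legendre equation (1 - x^2) y'' - 2x y' + n(n+1) y = 0 (note the -2x y' term) with n(n+1) = 72, so n = 8; the polynomial solution is P_8(x).
With y = sum_k a_k x^k, matching x^k gives (k+2)(k+1) a_{k+2} = [k(k+1) - n(n+1)] a_k = (k - 8)(k + 9) a_k. The right side vanishes at k = 8, so the series with the parity of 8 terminates at degree 8.
Standard normalization (P_n(1) = 1): leading coefficient (2n)!/(2^n (n!)^2) = 20922789888000/(256*1625702400) = 6435/128, so a_8 = 6435/128. Work downward with a_k = (k+1)(k+2) a_{k+2} / ((k - 8)(k + 9)):
  a_6 = (7)(8)(6435/128) / ((6 - 8)(6 + 9)) = (45045/16)/(-30) = -3003/32
  a_4 = (5)(6)(-3003/32) / ((4 - 8)(4 + 9)) = (-45045/16)/(-52) = 3465/64
  a_2 = (3)(4)(3465/64) / ((2 - 8)(2 + 9)) = (10395/16)/(-66) = -315/32
  a_0 = (1)(2)(-315/32) / ((0 - 8)(0 + 9)) = (-315/16)/(-72) = 35/128
Hence P_8(x) = 6435 x^8/128 - 3003 x^6/32 + 3465 x^4/64 - 315 x^2/32 + 35/128.

P_8(x); series = 6435 x^8/128 - 3003 x^6/32 + 3465 x^4/64 - 315 x^2/32 + 35/128


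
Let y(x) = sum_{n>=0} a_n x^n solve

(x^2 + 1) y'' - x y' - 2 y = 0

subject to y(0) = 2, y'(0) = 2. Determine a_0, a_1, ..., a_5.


Ansatz: y(x) = sum_{n>=0} a_n x^n, so y'(x) = sum_{n>=1} n a_n x^(n-1) and y''(x) = sum_{n>=2} n(n-1) a_n x^(n-2).
Substitute into P(x) y'' + Q(x) y' + R(x) y = 0 with P(x) = x^2 + 1, Q(x) = -x, R(x) = -2, and match powers of x.
Initial conditions: a_0 = 2, a_1 = 2.
Setting the coefficient of each power of x to zero and solving order by order (substituting the coefficients already found):
  x^0: 2 a_2 - 2 a_0 = 0  ->  2 a_2 = 2 a_0 = 4  ->  a_2 = 2
  x^1: 6 a_3 - 3 a_1 = 0  ->  6 a_3 = 3 a_1 = 6  ->  a_3 = 1
  x^2: 12 a_4 - 2 a_2 = 0  ->  12 a_4 = 2 a_2 = 4  ->  a_4 = 1/3
  x^3: 20 a_5 + a_3 = 0  ->  20 a_5 = -a_3 = -1  ->  a_5 = -1/20
Truncated series: y(x) = 2 + 2 x + 2 x^2 + x^3 + (1/3) x^4 - (1/20) x^5 + O(x^6).

a_0 = 2; a_1 = 2; a_2 = 2; a_3 = 1; a_4 = 1/3; a_5 = -1/20


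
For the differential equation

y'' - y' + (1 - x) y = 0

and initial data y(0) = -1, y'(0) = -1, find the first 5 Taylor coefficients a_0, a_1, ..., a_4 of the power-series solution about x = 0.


Ansatz: y(x) = sum_{n>=0} a_n x^n, so y'(x) = sum_{n>=1} n a_n x^(n-1) and y''(x) = sum_{n>=2} n(n-1) a_n x^(n-2).
Substitute into P(x) y'' + Q(x) y' + R(x) y = 0 with P(x) = 1, Q(x) = -1, R(x) = 1 - x, and match powers of x.
Initial conditions: a_0 = -1, a_1 = -1.
Setting the coefficient of each power of x to zero and solving order by order (substituting the coefficients already found):
  x^0: 2 a_2 - a_1 + a_0 = 0  ->  2 a_2 = a_1 - a_0 = 0  ->  a_2 = 0
  x^1: 6 a_3 - 2 a_2 + a_1 - a_0 = 0  ->  6 a_3 = 2 a_2 - a_1 + a_0 = 0  ->  a_3 = 0
  x^2: 12 a_4 - 3 a_3 + a_2 - a_1 = 0  ->  12 a_4 = 3 a_3 - a_2 + a_1 = -1  ->  a_4 = -1/12
Truncated series: y(x) = -1 - x - (1/12) x^4 + O(x^5).

a_0 = -1; a_1 = -1; a_2 = 0; a_3 = 0; a_4 = -1/12


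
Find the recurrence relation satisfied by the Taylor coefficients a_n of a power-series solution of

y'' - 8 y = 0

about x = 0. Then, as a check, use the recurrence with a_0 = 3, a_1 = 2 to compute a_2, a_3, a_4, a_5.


Substitute y = sum_n a_n x^n into y'' + (const) y = 0.
y''(x) = sum_{n>=0} (n+2)(n+1) a_{n+2} x^n.
The ODE becomes sum_n [(n+2)(n+1) a_{n+2} - 8 a_n] x^n = 0.
Setting each coefficient to zero gives the recurrence:
  (n+2)(n+1) a_{n+2} - 8 a_n = 0,
  a_{n+2} = 8 / ((n+1)(n+2)) a_n.

Check with a_0 = 3, a_1 = 2 (apply the recurrence for n = 0, 1, 2, 3): a_0 = 3, a_1 = 2, a_2 = 12, a_3 = 8/3, a_4 = 8, a_5 = 16/15.

a_{n+2} = 8/((n+1)(n+2)) * a_n; check: a_0 = 3, a_1 = 2, a_2 = 12, a_3 = 8/3, a_4 = 8, a_5 = 16/15


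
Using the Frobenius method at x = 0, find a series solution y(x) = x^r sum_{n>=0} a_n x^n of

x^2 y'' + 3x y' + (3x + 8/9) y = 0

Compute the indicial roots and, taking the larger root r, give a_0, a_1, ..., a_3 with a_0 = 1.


Write in Frobenius form y'' + (p(x)/x) y' + (q(x)/x^2) y = 0:
  p(x) = 3,  q(x) = 3x + 8/9.
Indicial equation: r(r-1) + (3) r + (8/9) = 0 -> roots r_1 = -2/3, r_2 = -4/3.
Take r = r_1 = -2/3. Let y(x) = x^r sum_{n>=0} a_n x^n with a_0 = 1.
Substitute y = x^r sum a_n x^n and match x^{r+n}. The recurrence is
  D(n) a_n + 3 a_{n-1} = 0,  where D(n) = (r+n)(r+n-1) + (3)(r+n) + (8/9).
  a_n = -3 / D(n) * a_{n-1}.
Since the indicial polynomial factors as (r - r_1)(r - r_2), D(n) = (r_1 + n - r_1)(r_1 + n - r_2) = n(n + 2/3).
Evaluating step by step (a_0 = 1):
  n = 1: D(1) = 1(1 + 2/3) = 5/3; numerator = -3(1) = -3; a_1 = (-3)/(5/3) = -9/5
  n = 2: D(2) = 2(2 + 2/3) = 16/3; numerator = -3(-9/5) = 27/5; a_2 = (27/5)/(16/3) = 81/80
  n = 3: D(3) = 3(3 + 2/3) = 11; numerator = -3(81/80) = -243/80; a_3 = (-243/80)/(11) = -243/880

r = -2/3; a_0 = 1; a_1 = -9/5; a_2 = 81/80; a_3 = -243/880


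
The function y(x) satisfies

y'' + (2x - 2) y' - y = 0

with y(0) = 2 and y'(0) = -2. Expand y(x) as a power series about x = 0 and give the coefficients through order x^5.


Ansatz: y(x) = sum_{n>=0} a_n x^n, so y'(x) = sum_{n>=1} n a_n x^(n-1) and y''(x) = sum_{n>=2} n(n-1) a_n x^(n-2).
Substitute into P(x) y'' + Q(x) y' + R(x) y = 0 with P(x) = 1, Q(x) = 2x - 2, R(x) = -1, and match powers of x.
Initial conditions: a_0 = 2, a_1 = -2.
Setting the coefficient of each power of x to zero and solving order by order (substituting the coefficients already found):
  x^0: 2 a_2 - 2 a_1 - a_0 = 0  ->  2 a_2 = 2 a_1 + a_0 = -2  ->  a_2 = -1
  x^1: 6 a_3 - 4 a_2 + a_1 = 0  ->  6 a_3 = 4 a_2 - a_1 = -2  ->  a_3 = -1/3
  x^2: 12 a_4 - 6 a_3 + 3 a_2 = 0  ->  12 a_4 = 6 a_3 - 3 a_2 = 1  ->  a_4 = 1/12
  x^3: 20 a_5 - 8 a_4 + 5 a_3 = 0  ->  20 a_5 = 8 a_4 - 5 a_3 = 7/3  ->  a_5 = 7/60
Truncated series: y(x) = 2 - 2 x - x^2 - (1/3) x^3 + (1/12) x^4 + (7/60) x^5 + O(x^6).

a_0 = 2; a_1 = -2; a_2 = -1; a_3 = -1/3; a_4 = 1/12; a_5 = 7/60


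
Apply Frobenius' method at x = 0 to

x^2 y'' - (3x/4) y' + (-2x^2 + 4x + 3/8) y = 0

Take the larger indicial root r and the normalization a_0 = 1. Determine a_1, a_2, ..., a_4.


Write in Frobenius form y'' + (p(x)/x) y' + (q(x)/x^2) y = 0:
  p(x) = -3/4,  q(x) = -2x^2 + 4x + 3/8.
Indicial equation: r(r-1) + (-3/4) r + (3/8) = 0 -> roots r_1 = 3/2, r_2 = 1/4.
Take r = r_1 = 3/2. Let y(x) = x^r sum_{n>=0} a_n x^n with a_0 = 1.
Substitute y = x^r sum a_n x^n and match x^{r+n}. The recurrence is
  D(n) a_n + 4 a_{n-1} - 2 a_{n-2} = 0,  where D(n) = (r+n)(r+n-1) + (-3/4)(r+n) + (3/8).
  a_n = [-4 a_{n-1} + 2 a_{n-2}] / D(n).
Since the indicial polynomial factors as (r - r_1)(r - r_2), D(n) = (r_1 + n - r_1)(r_1 + n - r_2) = n(n + 5/4).
Evaluating step by step (a_0 = 1):
  n = 1: D(1) = 1(1 + 5/4) = 9/4; numerator = -4(1) = -4; a_1 = (-4)/(9/4) = -16/9
  n = 2: D(2) = 2(2 + 5/4) = 13/2; numerator = -4(-16/9) + 2(1) = 82/9; a_2 = (82/9)/(13/2) = 164/117
  n = 3: D(3) = 3(3 + 5/4) = 51/4; numerator = -4(164/117) + 2(-16/9) = -1072/117; a_3 = (-1072/117)/(51/4) = -4288/5967
  n = 4: D(4) = 4(4 + 5/4) = 21; numerator = -4(-4288/5967) + 2(164/117) = 33880/5967; a_4 = (33880/5967)/(21) = 4840/17901

r = 3/2; a_0 = 1; a_1 = -16/9; a_2 = 164/117; a_3 = -4288/5967; a_4 = 4840/17901


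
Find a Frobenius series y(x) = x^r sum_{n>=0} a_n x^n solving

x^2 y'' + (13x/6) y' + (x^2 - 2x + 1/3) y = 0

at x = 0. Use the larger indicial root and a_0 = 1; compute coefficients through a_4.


Write in Frobenius form y'' + (p(x)/x) y' + (q(x)/x^2) y = 0:
  p(x) = 13/6,  q(x) = x^2 - 2x + 1/3.
Indicial equation: r(r-1) + (13/6) r + (1/3) = 0 -> roots r_1 = -1/2, r_2 = -2/3.
Take r = r_1 = -1/2. Let y(x) = x^r sum_{n>=0} a_n x^n with a_0 = 1.
Substitute y = x^r sum a_n x^n and match x^{r+n}. The recurrence is
  D(n) a_n - 2 a_{n-1} + 1 a_{n-2} = 0,  where D(n) = (r+n)(r+n-1) + (13/6)(r+n) + (1/3).
  a_n = [2 a_{n-1} - 1 a_{n-2}] / D(n).
Since the indicial polynomial factors as (r - r_1)(r - r_2), D(n) = (r_1 + n - r_1)(r_1 + n - r_2) = n(n + 1/6).
Evaluating step by step (a_0 = 1):
  n = 1: D(1) = 1(1 + 1/6) = 7/6; numerator = 2(1) = 2; a_1 = (2)/(7/6) = 12/7
  n = 2: D(2) = 2(2 + 1/6) = 13/3; numerator = 2(12/7) - 1(1) = 17/7; a_2 = (17/7)/(13/3) = 51/91
  n = 3: D(3) = 3(3 + 1/6) = 19/2; numerator = 2(51/91) - 1(12/7) = -54/91; a_3 = (-54/91)/(19/2) = -108/1729
  n = 4: D(4) = 4(4 + 1/6) = 50/3; numerator = 2(-108/1729) - 1(51/91) = -1185/1729; a_4 = (-1185/1729)/(50/3) = -711/17290

r = -1/2; a_0 = 1; a_1 = 12/7; a_2 = 51/91; a_3 = -108/1729; a_4 = -711/17290


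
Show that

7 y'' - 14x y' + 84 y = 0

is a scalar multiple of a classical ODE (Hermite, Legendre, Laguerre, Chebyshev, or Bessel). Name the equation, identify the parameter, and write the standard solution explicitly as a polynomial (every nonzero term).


All three coefficients share the factor 7; dividing through by 7 gives  y'' - 2x y' + 12 y = 0.
This matches the Hermite equation y'' - 2x y' + 2n y = 0 with 2n = 12, so n = 6; the polynomial solution is H_6(x).
With y = sum_k a_k x^k, matching x^k gives (k+2)(k+1) a_{k+2} = 2(k - n) a_k = 2(k - 6) a_k. The right side vanishes at k = 6, so the series with the parity of 6 terminates at degree 6.
Standard normalization: leading coefficient of H_n is 2^n, so a_6 = 2^6 = 64. Work downward with a_k = (k+1)(k+2) a_{k+2} / (2(k - n)):
  a_4 = (5)(6)(64) / (2(4 - 6)) = 1920/(-4) = -480
  a_2 = (3)(4)(-480) / (2(2 - 6)) = -5760/(-8) = 720
  a_0 = (1)(2)(720) / (2(0 - 6)) = 1440/(-12) = -120
Hence H_6(x) = 64 x^6 - 480 x^4 + 720 x^2 - 120.

H_6(x); series = 64 x^6 - 480 x^4 + 720 x^2 - 120


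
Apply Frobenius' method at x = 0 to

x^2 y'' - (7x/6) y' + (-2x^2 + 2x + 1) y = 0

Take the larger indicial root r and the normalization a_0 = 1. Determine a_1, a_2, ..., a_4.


Write in Frobenius form y'' + (p(x)/x) y' + (q(x)/x^2) y = 0:
  p(x) = -7/6,  q(x) = -2x^2 + 2x + 1.
Indicial equation: r(r-1) + (-7/6) r + (1) = 0 -> roots r_1 = 3/2, r_2 = 2/3.
Take r = r_1 = 3/2. Let y(x) = x^r sum_{n>=0} a_n x^n with a_0 = 1.
Substitute y = x^r sum a_n x^n and match x^{r+n}. The recurrence is
  D(n) a_n + 2 a_{n-1} - 2 a_{n-2} = 0,  where D(n) = (r+n)(r+n-1) + (-7/6)(r+n) + (1).
  a_n = [-2 a_{n-1} + 2 a_{n-2}] / D(n).
Since the indicial polynomial factors as (r - r_1)(r - r_2), D(n) = (r_1 + n - r_1)(r_1 + n - r_2) = n(n + 5/6).
Evaluating step by step (a_0 = 1):
  n = 1: D(1) = 1(1 + 5/6) = 11/6; numerator = -2(1) = -2; a_1 = (-2)/(11/6) = -12/11
  n = 2: D(2) = 2(2 + 5/6) = 17/3; numerator = -2(-12/11) + 2(1) = 46/11; a_2 = (46/11)/(17/3) = 138/187
  n = 3: D(3) = 3(3 + 5/6) = 23/2; numerator = -2(138/187) + 2(-12/11) = -684/187; a_3 = (-684/187)/(23/2) = -1368/4301
  n = 4: D(4) = 4(4 + 5/6) = 58/3; numerator = -2(-1368/4301) + 2(138/187) = 9084/4301; a_4 = (9084/4301)/(58/3) = 13626/124729

r = 3/2; a_0 = 1; a_1 = -12/11; a_2 = 138/187; a_3 = -1368/4301; a_4 = 13626/124729


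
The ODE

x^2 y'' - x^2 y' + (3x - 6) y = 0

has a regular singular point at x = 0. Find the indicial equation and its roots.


Divide by x^2 to reach normal form y'' + P_1(x) y' + P_2(x) y = 0 with P_1(x) = -1 and P_2(x) = 3/x - 6/x^2.
x = 0 is a singular point because the y-coefficient 3/x - 6/x^2 has a pole at x = 0.
It is a regular singular point because x P_1(x) = p(x) = -x and x^2 P_2(x) = q(x) = 3x - 6 are polynomials, hence analytic at x = 0.
p(0) = 0,  q(0) = -6.
Indicial equation: r(r-1) + p(0) r + q(0) = 0, i.e. r^2 + (p(0) - 1) r + q(0) = 0, i.e. r^2 - 1 r - 6 = 0.
Discriminant: (-1)^2 - 4(-6) = 25, so r = (1 ± 5)/2.
Solving: r_1 = 3, r_2 = -2.

indicial: r^2 - 1 r - 6 = 0; roots r_1 = 3, r_2 = -2


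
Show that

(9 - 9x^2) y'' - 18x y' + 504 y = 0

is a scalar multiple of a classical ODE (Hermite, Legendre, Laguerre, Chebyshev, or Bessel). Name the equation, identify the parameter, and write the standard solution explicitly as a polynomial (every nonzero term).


All three coefficients share the factor 9; dividing through by 9 gives  (1 - x^2) y'' - 2x y' + 56 y = 0.
This matches the Legendre equation (1 - x^2) y'' - 2x y' + n(n+1) y = 0 (note the -2x y' term) with n(n+1) = 56, so n = 7; the polynomial solution is P_7(x).
With y = sum_k a_k x^k, matching x^k gives (k+2)(k+1) a_{k+2} = [k(k+1) - n(n+1)] a_k = (k - 7)(k + 8) a_k. The right side vanishes at k = 7, so the series with the parity of 7 terminates at degree 7.
Standard normalization (P_n(1) = 1): leading coefficient (2n)!/(2^n (n!)^2) = 87178291200/(128*25401600) = 429/16, so a_7 = 429/16. Work downward with a_k = (k+1)(k+2) a_{k+2} / ((k - 7)(k + 8)):
  a_5 = (6)(7)(429/16) / ((5 - 7)(5 + 8)) = (9009/8)/(-26) = -693/16
  a_3 = (4)(5)(-693/16) / ((3 - 7)(3 + 8)) = (-3465/4)/(-44) = 315/16
  a_1 = (2)(3)(315/16) / ((1 - 7)(1 + 8)) = (945/8)/(-54) = -35/16
Hence P_7(x) = 429 x^7/16 - 693 x^5/16 + 315 x^3/16 - 35 x/16.

P_7(x); series = 429 x^7/16 - 693 x^5/16 + 315 x^3/16 - 35 x/16


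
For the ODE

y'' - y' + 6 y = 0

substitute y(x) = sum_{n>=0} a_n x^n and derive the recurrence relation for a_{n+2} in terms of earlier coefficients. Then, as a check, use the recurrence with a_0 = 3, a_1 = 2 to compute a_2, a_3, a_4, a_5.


Substitute y = sum_n a_n x^n.
y''(x) has coefficient (n+2)(n+1) a_{n+2} at x^n;
-y'(x) has coefficient -(n+1) a_{n+1} at x^n;
6 y(x) has coefficient 6 a_n at x^n.
Matching x^n: (n+2)(n+1) a_{n+2} - (n+1) a_{n+1} + 6 a_n = 0.
Thus a_{n+2} = [(n+1) a_{n+1} - 6 a_n] / ((n+1)(n+2)).

Check with a_0 = 3, a_1 = 2 (apply the recurrence for n = 0, 1, 2, 3): a_0 = 3, a_1 = 2, a_2 = -8, a_3 = -14/3, a_4 = 17/6, a_5 = 59/30.

a_(n+2) = [(n+1) a_(n+1) - 6 a_n] / ((n+1)(n+2)); check: a_0 = 3, a_1 = 2, a_2 = -8, a_3 = -14/3, a_4 = 17/6, a_5 = 59/30


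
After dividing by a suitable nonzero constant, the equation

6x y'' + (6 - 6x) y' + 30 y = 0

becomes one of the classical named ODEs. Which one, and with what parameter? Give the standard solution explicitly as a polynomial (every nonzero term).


All three coefficients share the factor 6; dividing through by 6 gives  x y'' + (1 - x) y' + 5 y = 0.
This matches the Laguerre equation x y'' + (1 - x) y' + n y = 0 with n = 5; the polynomial solution is L_5(x).
With y = sum_k a_k x^k, matching x^k gives (k+1)k a_{k+1} + (k+1) a_{k+1} - k a_k + n a_k = 0, i.e. (k+1)^2 a_{k+1} = (k - n) a_k = (k - 5) a_k. The right side vanishes at k = 5, so the series terminates at degree 5.
Standard normalization L_n(0) = 1 gives a_0 = 1. Work upward with a_{k+1} = (k - 5) a_k / (k+1)^2:
  a_1 = (0 - 5)(1) / 1^2 = -5/1 = -5
  a_2 = (1 - 5)(-5) / 2^2 = 20/4 = 5
  a_3 = (2 - 5)(5) / 3^2 = -15/9 = -5/3
  a_4 = (3 - 5)(-5/3) / 4^2 = (10/3)/16 = 5/24
  a_5 = (4 - 5)(5/24) / 5^2 = (-5/24)/25 = -1/120
Hence L_5(x) = -x^5/120 + 5 x^4/24 - 5 x^3/3 + 5 x^2 - 5 x + 1.

L_5(x); series = -x^5/120 + 5 x^4/24 - 5 x^3/3 + 5 x^2 - 5 x + 1
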